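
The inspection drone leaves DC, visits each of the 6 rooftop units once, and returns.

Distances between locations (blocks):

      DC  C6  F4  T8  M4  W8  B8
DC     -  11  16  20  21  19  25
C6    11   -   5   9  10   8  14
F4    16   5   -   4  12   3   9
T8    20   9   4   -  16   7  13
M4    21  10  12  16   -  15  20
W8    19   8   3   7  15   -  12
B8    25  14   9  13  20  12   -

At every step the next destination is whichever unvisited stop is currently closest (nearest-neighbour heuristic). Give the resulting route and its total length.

At DC the remaining stops are C6 11, F4 16, W8 19, T8 20, M4 21, B8 25; go to C6.
At C6 the remaining stops are F4 5, W8 8, T8 9, M4 10, B8 14; go to F4.
At F4 the remaining stops are W8 3, T8 4, B8 9, M4 12; go to W8.
At W8 the remaining stops are T8 7, B8 12, M4 15; go to T8.
At T8 the remaining stops are B8 13, M4 16; go to B8.
At B8 the remaining stops are M4 20; go to M4.
Return M4→DC: 21.
Total = 11 + 5 + 3 + 7 + 13 + 20 + 21 = 80.

Nearest-neighbour total = 80 blocks; route DC → C6 → F4 → W8 → T8 → B8 → M4 → DC.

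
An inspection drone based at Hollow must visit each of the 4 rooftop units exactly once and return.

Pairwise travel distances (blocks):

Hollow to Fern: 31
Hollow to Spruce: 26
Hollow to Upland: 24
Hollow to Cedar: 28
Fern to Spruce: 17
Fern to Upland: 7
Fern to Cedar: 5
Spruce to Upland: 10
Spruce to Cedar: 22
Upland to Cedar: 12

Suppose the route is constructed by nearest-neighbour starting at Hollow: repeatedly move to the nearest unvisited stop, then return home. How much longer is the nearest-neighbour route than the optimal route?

Excess over optimum: 8 blocks.

Hollow: Upland=24, Spruce=26, Cedar=28, Fern=31 ⇒ Upland
Upland: Fern=7, Spruce=10, Cedar=12 ⇒ Fern
Fern: Cedar=5, Spruce=17 ⇒ Cedar
Cedar: Spruce=22 ⇒ Spruce
NN route Hollow → Upland → Fern → Cedar → Spruce → Hollow costs 84.
Optimal: Hollow → Spruce → Upland → Fern → Cedar → Hollow costs 76 (by enumerating all 12 distinct tours).
Excess = 84 − 76 = 8.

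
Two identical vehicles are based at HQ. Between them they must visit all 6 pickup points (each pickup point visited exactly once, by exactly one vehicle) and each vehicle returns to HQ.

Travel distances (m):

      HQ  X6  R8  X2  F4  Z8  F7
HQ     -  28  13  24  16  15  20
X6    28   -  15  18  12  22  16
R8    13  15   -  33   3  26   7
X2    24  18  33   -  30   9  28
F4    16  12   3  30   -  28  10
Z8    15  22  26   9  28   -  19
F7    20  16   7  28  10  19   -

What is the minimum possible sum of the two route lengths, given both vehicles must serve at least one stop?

Check every non-empty split of the stops between the two vehicles; for each half take its own optimal tour:
  {X6} + {R8, X2, F4, Z8, F7}: 56 + 78 = 134
  {R8} + {X6, X2, F4, Z8, F7}: 26 + 84 = 110
  {X6, R8} + {X2, F4, Z8, F7}: 56 + 78 = 134
  {X2} + {X6, R8, F4, Z8, F7}: 48 + 78 = 126
  {X6, X2} + {R8, F4, Z8, F7}: 70 + 60 = 130
  {R8, X2} + {X6, F4, Z8, F7}: 70 + 78 = 148
  … (31 splits in total)
Best: vehicle 1 HQ → R8 → HQ = 26; vehicle 2 HQ → F4 → F7 → X6 → X2 → Z8 → HQ = 84; combined 110.

110 m — the smallest possible combined total.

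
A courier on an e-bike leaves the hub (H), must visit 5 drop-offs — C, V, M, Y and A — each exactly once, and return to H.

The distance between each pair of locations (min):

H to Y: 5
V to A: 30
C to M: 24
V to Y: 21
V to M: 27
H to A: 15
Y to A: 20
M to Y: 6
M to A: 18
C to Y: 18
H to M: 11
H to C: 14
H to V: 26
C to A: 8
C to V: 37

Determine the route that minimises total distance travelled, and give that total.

With 5 stops there are 5!/2 = 60 distinct round trips (a route and its reverse cost the same).
H-C-V-M-Y-A-H: 14+37+27+6+20+15 = 119
H-C-V-M-A-Y-H: 14+37+27+18+20+5 = 121
H-C-V-Y-M-A-H: 14+37+21+6+18+15 = 111
H-C-V-Y-A-M-H: 14+37+21+20+18+11 = 121
H-C-V-A-M-Y-H: 14+37+30+18+6+5 = 110
H-C-V-A-Y-M-H: 14+37+30+20+6+11 = 118
H-C-M-V-Y-A-H: 14+24+27+21+20+15 = 121
H-C-M-V-A-Y-H: 14+24+27+30+20+5 = 120
H-C-M-Y-V-A-H: 14+24+6+21+30+15 = 110
H-C-M-Y-A-V-H: 14+24+6+20+30+26 = 120
H-C-M-A-V-Y-H: 14+24+18+30+21+5 = 112
H-C-M-A-Y-V-H: 14+24+18+20+21+26 = 123
H-C-Y-V-M-A-H: 14+18+21+27+18+15 = 113
H-C-Y-V-A-M-H: 14+18+21+30+18+11 = 112
… (46 more)
H-C-A-V-M-Y-H: 14+8+30+27+6+5 = 90  ← best
The minimum is 90.
One optimal route: H → C → A → V → M → Y → H (or its reverse).

Shortest round trip = 90 min.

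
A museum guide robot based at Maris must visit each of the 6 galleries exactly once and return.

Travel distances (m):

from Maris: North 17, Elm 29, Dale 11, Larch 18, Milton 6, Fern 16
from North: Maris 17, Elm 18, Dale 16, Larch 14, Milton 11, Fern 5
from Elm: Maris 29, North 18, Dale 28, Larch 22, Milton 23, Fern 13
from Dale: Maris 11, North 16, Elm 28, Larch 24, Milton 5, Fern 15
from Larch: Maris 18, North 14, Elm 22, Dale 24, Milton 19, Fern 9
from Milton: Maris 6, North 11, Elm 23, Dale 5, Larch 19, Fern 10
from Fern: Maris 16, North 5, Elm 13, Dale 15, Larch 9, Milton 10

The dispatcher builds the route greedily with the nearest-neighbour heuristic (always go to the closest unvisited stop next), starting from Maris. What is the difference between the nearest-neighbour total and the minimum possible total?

Excess over optimum: 11 m.

From Maris: Milton=6, Dale=11, Fern=16, North=17, Larch=18, Elm=29 → choose Milton (6).
From Milton: Dale=5, Fern=10, North=11, Larch=19, Elm=23 → choose Dale (5).
From Dale: Fern=15, North=16, Larch=24, Elm=28 → choose Fern (15).
From Fern: North=5, Larch=9, Elm=13 → choose North (5).
From North: Larch=14, Elm=18 → choose Larch (14).
From Larch: Elm=22 → choose Elm (22).
NN route Maris → Milton → Dale → Fern → North → Larch → Elm → Maris costs 96.
Optimal: Maris → Dale → Milton → North → Elm → Fern → Larch → Maris costs 85 (by enumerating all 360 distinct tours).
Excess = 96 − 85 = 11.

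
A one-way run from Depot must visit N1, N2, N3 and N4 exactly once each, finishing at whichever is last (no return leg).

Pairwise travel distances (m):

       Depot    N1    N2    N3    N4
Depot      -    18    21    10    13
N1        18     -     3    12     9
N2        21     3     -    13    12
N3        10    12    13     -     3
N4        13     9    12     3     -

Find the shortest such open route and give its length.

There are 4! = 24 possible orderings.
Depot - N1 - N2 - N3 - N4: 18+3+13+3 = 37
Depot - N1 - N2 - N4 - N3: 18+3+12+3 = 36
Depot - N1 - N3 - N2 - N4: 18+12+13+12 = 55
Depot - N1 - N3 - N4 - N2: 18+12+3+12 = 45
Depot - N1 - N4 - N2 - N3: 18+9+12+13 = 52
Depot - N1 - N4 - N3 - N2: 18+9+3+13 = 43
Depot - N2 - N1 - N3 - N4: 21+3+12+3 = 39
Depot - N2 - N1 - N4 - N3: 21+3+9+3 = 36
Depot - N2 - N3 - N1 - N4: 21+13+12+9 = 55
Depot - N2 - N3 - N4 - N1: 21+13+3+9 = 46
Depot - N2 - N4 - N1 - N3: 21+12+9+12 = 54
Depot - N2 - N4 - N3 - N1: 21+12+3+12 = 48
Depot - N3 - N1 - N2 - N4: 10+12+3+12 = 37
Depot - N3 - N1 - N4 - N2: 10+12+9+12 = 43
… (10 more)
Depot - N3 - N4 - N1 - N2: 10+3+9+3 = 25  ← best
The minimum is 25.
One shortest path: Depot → N3 → N4 → N1 → N2.

Minimum one-way distance = 25 m.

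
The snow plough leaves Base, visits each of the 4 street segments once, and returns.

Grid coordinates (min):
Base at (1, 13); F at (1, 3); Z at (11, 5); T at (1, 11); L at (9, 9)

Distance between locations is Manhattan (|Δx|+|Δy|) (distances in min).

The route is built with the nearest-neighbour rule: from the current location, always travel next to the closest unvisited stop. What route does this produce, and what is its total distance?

At Base the remaining stops are T 2, F 10, L 12, Z 18; go to T.
At T the remaining stops are F 8, L 10, Z 16; go to F.
At F the remaining stops are Z 12, L 14; go to Z.
At Z the remaining stops are L 6; go to L.
Return L→Base: 12.
Total = 2 + 8 + 12 + 6 + 12 = 40.

40 min along Base → T → F → Z → L → Base.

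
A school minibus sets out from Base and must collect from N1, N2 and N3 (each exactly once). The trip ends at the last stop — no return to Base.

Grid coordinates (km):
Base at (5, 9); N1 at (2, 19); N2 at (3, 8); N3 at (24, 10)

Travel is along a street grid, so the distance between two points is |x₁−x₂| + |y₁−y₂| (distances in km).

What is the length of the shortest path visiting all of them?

There are 3! = 6 possible orderings.
Base - N1 - N2 - N3: 13+12+23 = 48
Base - N1 - N3 - N2: 13+31+23 = 67
Base - N2 - N1 - N3: 3+12+31 = 46
Base - N2 - N3 - N1: 3+23+31 = 57
Base - N3 - N1 - N2: 20+31+12 = 63
Base - N3 - N2 - N1: 20+23+12 = 55
The minimum is 46.
One shortest path: Base → N2 → N1 → N3.

Shortest open route: 46 km.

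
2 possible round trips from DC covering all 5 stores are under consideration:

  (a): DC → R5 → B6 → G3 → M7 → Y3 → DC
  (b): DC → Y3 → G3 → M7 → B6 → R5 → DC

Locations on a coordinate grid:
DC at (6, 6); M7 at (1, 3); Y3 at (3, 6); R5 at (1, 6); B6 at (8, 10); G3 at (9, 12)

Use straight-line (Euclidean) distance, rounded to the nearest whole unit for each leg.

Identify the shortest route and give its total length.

(a): 5 + 8 + 2 + 12 + 4 + 3 = 34
(b): 3 + 8 + 12 + 10 + 8 + 5 = 46

Shortest is (a), total 34.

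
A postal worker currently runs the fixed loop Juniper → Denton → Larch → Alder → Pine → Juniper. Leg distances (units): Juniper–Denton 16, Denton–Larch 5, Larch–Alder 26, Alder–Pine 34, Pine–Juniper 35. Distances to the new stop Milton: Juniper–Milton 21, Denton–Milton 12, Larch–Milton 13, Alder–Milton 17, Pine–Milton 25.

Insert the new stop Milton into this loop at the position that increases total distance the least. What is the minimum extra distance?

+4 — insert Milton between Larch and Alder.

Insertion cost between consecutive stops i–j is d(i,Milton) + d(Milton,j) − d(i,j):
  between Juniper and Denton: 21 + 12 − 16 = 17
  between Denton and Larch: 12 + 13 − 5 = 20
  between Larch and Alder: 13 + 17 − 26 = 4
  between Alder and Pine: 17 + 25 − 34 = 8
  between Pine and Juniper: 25 + 21 − 35 = 11
Cheapest insertion is between Larch and Alder, adding 4.
New total = 116 + 4 = 120.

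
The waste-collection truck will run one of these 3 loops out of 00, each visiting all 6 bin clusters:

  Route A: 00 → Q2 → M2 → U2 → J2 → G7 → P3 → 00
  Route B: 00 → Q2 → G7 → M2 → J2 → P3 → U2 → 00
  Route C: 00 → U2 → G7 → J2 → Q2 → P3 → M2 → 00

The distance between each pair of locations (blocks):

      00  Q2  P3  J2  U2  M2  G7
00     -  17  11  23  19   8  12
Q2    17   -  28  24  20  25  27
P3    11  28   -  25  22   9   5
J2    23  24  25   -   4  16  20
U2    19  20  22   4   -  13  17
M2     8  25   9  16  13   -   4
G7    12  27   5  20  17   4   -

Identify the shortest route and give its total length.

Route A: 17 + 25 + 13 + 4 + 20 + 5 + 11 = 95
Route B: 17 + 27 + 4 + 16 + 25 + 22 + 19 = 130
Route C: 19 + 17 + 20 + 24 + 28 + 9 + 8 = 125

95 blocks — Route A is the shortest.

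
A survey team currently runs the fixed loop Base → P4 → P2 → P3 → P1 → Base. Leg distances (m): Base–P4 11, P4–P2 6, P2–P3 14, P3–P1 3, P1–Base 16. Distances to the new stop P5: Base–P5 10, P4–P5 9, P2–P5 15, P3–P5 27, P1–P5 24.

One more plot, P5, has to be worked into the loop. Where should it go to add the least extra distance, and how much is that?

+8 m — insert P5 between Base and P4.

Insertion cost between consecutive stops i–j is d(i,P5) + d(P5,j) − d(i,j):
  between Base and P4: 10 + 9 − 11 = 8
  between P4 and P2: 9 + 15 − 6 = 18
  between P2 and P3: 15 + 27 − 14 = 28
  between P3 and P1: 27 + 24 − 3 = 48
  between P1 and Base: 24 + 10 − 16 = 18
Cheapest insertion is between Base and P4, adding 8.
New total = 50 + 8 = 58.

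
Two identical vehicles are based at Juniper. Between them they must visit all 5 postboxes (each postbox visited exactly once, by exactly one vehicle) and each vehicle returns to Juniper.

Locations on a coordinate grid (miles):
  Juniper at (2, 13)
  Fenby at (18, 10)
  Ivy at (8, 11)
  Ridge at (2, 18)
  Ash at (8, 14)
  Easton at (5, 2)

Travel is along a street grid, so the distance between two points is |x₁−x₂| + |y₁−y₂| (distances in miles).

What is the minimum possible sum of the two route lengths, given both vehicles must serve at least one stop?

Try each way of splitting the stops between the two vehicles (each non-empty) and, for each split, find the best tour for each vehicle:
  {Fenby} + {Ivy, Ridge, Ash, Easton}: 38 + 44 = 82
  {Ivy} + {Fenby, Ridge, Ash, Easton}: 16 + 64 = 80
  {Fenby, Ivy} + {Ridge, Ash, Easton}: 38 + 44 = 82
  {Ridge} + {Fenby, Ivy, Ash, Easton}: 10 + 56 = 66
  {Fenby, Ridge} + {Ivy, Ash, Easton}: 48 + 36 = 84
  {Ivy, Ridge} + {Fenby, Ash, Easton}: 26 + 56 = 82
  … (15 splits in total)
Best: vehicle 1 Juniper → Ridge → Juniper = 10; vehicle 2 Juniper → Ash → Ivy → Fenby → Easton → Juniper = 56; combined 66.

Minimum combined distance: 66 miles.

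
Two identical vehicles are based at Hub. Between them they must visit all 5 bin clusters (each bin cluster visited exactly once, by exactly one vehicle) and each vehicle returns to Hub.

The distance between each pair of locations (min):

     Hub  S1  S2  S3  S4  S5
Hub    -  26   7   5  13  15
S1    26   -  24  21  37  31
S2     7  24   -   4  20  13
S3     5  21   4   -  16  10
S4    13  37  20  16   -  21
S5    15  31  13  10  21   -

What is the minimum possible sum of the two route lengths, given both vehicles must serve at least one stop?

There are 2^4 − 1 = 15 ways to divide the 5 stops into two non-empty groups. For each, the best each vehicle can do is its own shortest tour through its group:
  {S1} + {S2, S3, S4, S5}: 52 + 55 = 107
  {S2} + {S1, S3, S4, S5}: 14 + 91 = 105
  {S1, S2} + {S3, S4, S5}: 57 + 49 = 106
  {S3} + {S1, S2, S4, S5}: 10 + 96 = 106
  {S1, S3} + {S2, S4, S5}: 52 + 54 = 106
  {S2, S3} + {S1, S4, S5}: 16 + 91 = 107
  … (15 splits in total)
  {S4} + {S1, S2, S3, S5}: 26 + 77 = 103  ← best
Best: vehicle 1 Hub → S4 → Hub = 26; vehicle 2 Hub → S1 → S3 → S5 → S2 → Hub = 77; combined 103.

103 min — the smallest possible combined total.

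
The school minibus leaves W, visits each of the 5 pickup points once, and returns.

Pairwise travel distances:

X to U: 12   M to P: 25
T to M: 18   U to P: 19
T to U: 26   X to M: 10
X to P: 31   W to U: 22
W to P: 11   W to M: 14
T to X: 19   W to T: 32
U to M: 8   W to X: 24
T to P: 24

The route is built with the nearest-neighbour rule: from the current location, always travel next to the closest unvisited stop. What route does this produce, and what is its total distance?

At W the remaining stops are P 11, M 14, U 22, X 24, T 32; go to P.
At P the remaining stops are U 19, T 24, M 25, X 31; go to U.
At U the remaining stops are M 8, X 12, T 26; go to M.
At M the remaining stops are X 10, T 18; go to X.
At X the remaining stops are T 19; go to T.
Return T→W: 32.
Total = 11 + 19 + 8 + 10 + 19 + 32 = 99.

Nearest-neighbour total = 99; route W → P → U → M → X → T → W.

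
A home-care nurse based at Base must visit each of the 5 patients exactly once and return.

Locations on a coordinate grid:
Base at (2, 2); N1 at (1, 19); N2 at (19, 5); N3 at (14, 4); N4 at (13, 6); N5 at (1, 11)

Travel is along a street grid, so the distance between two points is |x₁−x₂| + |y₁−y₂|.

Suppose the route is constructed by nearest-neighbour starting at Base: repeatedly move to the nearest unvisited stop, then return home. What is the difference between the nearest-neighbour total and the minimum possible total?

Excess over optimum: 2.

From Base: N5=10, N3=14, N4=15, N1=18, N2=20 → choose N5 (10).
From N5: N1=8, N4=17, N3=20, N2=24 → choose N1 (8).
From N1: N4=25, N3=28, N2=32 → choose N4 (25).
From N4: N3=3, N2=7 → choose N3 (3).
From N3: N2=6 → choose N2 (6).
NN route Base → N5 → N1 → N4 → N3 → N2 → Base costs 72.
Optimal: Base → N1 → N5 → N4 → N2 → N3 → Base costs 70 (by enumerating all 60 distinct tours).
Excess = 72 − 70 = 2.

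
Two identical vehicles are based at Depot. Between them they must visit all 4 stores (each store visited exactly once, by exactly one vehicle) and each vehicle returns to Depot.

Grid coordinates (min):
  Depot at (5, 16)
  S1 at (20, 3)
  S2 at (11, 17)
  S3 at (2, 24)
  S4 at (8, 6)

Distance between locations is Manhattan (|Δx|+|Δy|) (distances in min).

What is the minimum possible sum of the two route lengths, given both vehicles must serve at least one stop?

Try each way of splitting the stops between the two vehicles (each non-empty) and, for each split, find the best tour for each vehicle:
  {S1} + {S2, S3, S4}: 56 + 54 = 110
  {S2} + {S1, S3, S4}: 14 + 78 = 92
  {S1, S2} + {S3, S4}: 58 + 48 = 106
  {S3} + {S1, S2, S4}: 22 + 58 = 80
  {S1, S3} + {S2, S4}: 78 + 34 = 112
  {S2, S3} + {S1, S4}: 34 + 56 = 90
  … (7 splits in total)
Best: vehicle 1 Depot → S3 → Depot = 22; vehicle 2 Depot → S2 → S1 → S4 → Depot = 58; combined 80.

Minimum combined distance: 80 min.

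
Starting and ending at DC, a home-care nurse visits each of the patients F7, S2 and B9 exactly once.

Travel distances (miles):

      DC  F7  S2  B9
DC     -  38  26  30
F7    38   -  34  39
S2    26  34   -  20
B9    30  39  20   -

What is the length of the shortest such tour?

There are 3 distinct closed tours to check (reversals are equivalent).
DC → F7 → S2 → B9 → DC: 38+34+20+30 = 122
DC → F7 → B9 → S2 → DC: 38+39+20+26 = 123
DC → S2 → F7 → B9 → DC: 26+34+39+30 = 129
The minimum is 122.
One optimal route: DC → F7 → S2 → B9 → DC (or its reverse).

Minimum total distance: 122 miles.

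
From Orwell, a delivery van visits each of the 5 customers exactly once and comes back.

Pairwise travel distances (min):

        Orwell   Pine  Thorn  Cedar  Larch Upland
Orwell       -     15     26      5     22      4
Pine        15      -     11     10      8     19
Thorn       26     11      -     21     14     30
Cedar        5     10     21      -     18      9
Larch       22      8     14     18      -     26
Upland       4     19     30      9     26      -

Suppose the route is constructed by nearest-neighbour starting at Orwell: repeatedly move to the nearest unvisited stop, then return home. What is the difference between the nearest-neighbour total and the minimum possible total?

From Orwell: Upland=4, Cedar=5, Pine=15, Larch=22, Thorn=26 → choose Upland (4).
From Upland: Cedar=9, Pine=19, Larch=26, Thorn=30 → choose Cedar (9).
From Cedar: Pine=10, Larch=18, Thorn=21 → choose Pine (10).
From Pine: Larch=8, Thorn=11 → choose Larch (8).
From Larch: Thorn=14 → choose Thorn (14).
NN route Orwell → Upland → Cedar → Pine → Larch → Thorn → Orwell costs 71.
Optimal: Orwell → Cedar → Pine → Thorn → Larch → Upland → Orwell costs 70 (by enumerating all 60 distinct tours).
Excess = 71 − 70 = 1.

1 min longer than the optimal tour.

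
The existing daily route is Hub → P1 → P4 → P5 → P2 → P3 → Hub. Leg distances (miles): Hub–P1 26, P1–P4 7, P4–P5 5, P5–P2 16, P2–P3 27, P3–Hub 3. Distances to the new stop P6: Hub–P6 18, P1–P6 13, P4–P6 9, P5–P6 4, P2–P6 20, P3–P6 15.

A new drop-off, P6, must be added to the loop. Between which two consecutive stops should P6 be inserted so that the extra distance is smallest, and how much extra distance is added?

+5 miles — insert P6 between Hub and P1.

Insertion cost between consecutive stops i–j is d(i,P6) + d(P6,j) − d(i,j):
  between Hub and P1: 18 + 13 − 26 = 5
  between P1 and P4: 13 + 9 − 7 = 15
  between P4 and P5: 9 + 4 − 5 = 8
  between P5 and P2: 4 + 20 − 16 = 8
  between P2 and P3: 20 + 15 − 27 = 8
  between P3 and Hub: 15 + 18 − 3 = 30
Cheapest insertion is between Hub and P1, adding 5.
New total = 84 + 5 = 89.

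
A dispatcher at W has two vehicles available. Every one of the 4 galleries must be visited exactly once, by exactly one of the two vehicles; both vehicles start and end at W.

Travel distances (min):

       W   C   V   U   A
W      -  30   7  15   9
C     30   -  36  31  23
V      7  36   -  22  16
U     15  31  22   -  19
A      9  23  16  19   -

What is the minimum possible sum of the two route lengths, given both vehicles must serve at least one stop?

There are 2^3 − 1 = 7 ways to divide the 4 stops into two non-empty groups. For each, the best each vehicle can do is its own shortest tour through its group:
  {C} + {V, U, A}: 60 + 57 = 117
  {V} + {C, U, A}: 14 + 78 = 92
  {C, V} + {U, A}: 73 + 43 = 116
  {U} + {C, V, A}: 30 + 75 = 105
  {C, U} + {V, A}: 76 + 32 = 108
  {V, U} + {C, A}: 44 + 62 = 106
  … (7 splits in total)
Best: vehicle 1 W → V → W = 14; vehicle 2 W → U → C → A → W = 78; combined 92.

Minimum combined distance: 92 min.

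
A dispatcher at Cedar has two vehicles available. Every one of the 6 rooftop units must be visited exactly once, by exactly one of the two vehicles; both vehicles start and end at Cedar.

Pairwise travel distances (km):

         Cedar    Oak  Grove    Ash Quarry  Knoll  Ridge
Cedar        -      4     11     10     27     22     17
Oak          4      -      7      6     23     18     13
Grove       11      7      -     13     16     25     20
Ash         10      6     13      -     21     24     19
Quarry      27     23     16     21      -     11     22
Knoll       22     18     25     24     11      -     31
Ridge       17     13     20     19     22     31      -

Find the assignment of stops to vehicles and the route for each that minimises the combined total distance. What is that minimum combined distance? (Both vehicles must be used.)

106 km — the smallest possible combined total.

Try each way of splitting the stops between the two vehicles (each non-empty) and, for each split, find the best tour for each vehicle:
  {Oak} + {Grove, Ash, Quarry, Knoll, Ridge}: 8 + 98 = 106
  {Grove} + {Oak, Ash, Quarry, Knoll, Ridge}: 22 + 84 = 106
  {Oak, Grove} + {Ash, Quarry, Knoll, Ridge}: 22 + 84 = 106
  {Ash} + {Oak, Grove, Quarry, Knoll, Ridge}: 20 + 86 = 106
  {Oak, Ash} + {Grove, Quarry, Knoll, Ridge}: 20 + 86 = 106
  {Grove, Ash} + {Oak, Quarry, Knoll, Ridge}: 34 + 72 = 106
  … (31 splits in total)
Best: vehicle 1 Cedar → Oak → Cedar = 8; vehicle 2 Cedar → Grove → Ash → Knoll → Quarry → Ridge → Cedar = 98; combined 106.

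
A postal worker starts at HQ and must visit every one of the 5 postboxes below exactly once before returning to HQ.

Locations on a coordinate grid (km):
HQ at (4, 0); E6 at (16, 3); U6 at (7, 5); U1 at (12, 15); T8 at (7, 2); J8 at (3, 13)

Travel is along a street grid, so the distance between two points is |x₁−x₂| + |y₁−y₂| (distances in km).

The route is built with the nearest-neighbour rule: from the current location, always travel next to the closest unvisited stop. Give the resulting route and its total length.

HQ → [T8:5 / U6:8 / J8:14 / E6:15 / U1:23] → T8 (5)
T8 → [U6:3 / E6:10 / J8:15 / U1:18] → U6 (3)
U6 → [E6:11 / J8:12 / U1:15] → E6 (11)
E6 → [U1:16 / J8:23] → U1 (16)
U1 → [J8:11] → J8 (11)
Return J8→HQ: 14.
Total = 5 + 3 + 11 + 16 + 11 + 14 = 60.

Total distance 60 km via the nearest-neighbour route HQ → T8 → U6 → E6 → U1 → J8 → HQ.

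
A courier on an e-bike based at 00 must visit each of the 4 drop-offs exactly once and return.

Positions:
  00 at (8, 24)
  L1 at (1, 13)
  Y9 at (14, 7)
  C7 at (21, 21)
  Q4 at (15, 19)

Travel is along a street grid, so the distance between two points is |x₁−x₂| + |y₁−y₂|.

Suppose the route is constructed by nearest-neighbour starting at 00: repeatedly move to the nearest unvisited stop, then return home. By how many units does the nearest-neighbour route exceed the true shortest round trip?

00: Q4=12, C7=16, L1=18, Y9=23 ⇒ Q4
Q4: C7=8, Y9=13, L1=20 ⇒ C7
C7: Y9=21, L1=28 ⇒ Y9
Y9: L1=19 ⇒ L1
NN route 00 → Q4 → C7 → Y9 → L1 → 00 costs 78.
Optimal: 00 → L1 → Y9 → Q4 → C7 → 00 costs 74 (by enumerating all 12 distinct tours).
Excess = 78 − 74 = 4.

Excess over optimum: 4.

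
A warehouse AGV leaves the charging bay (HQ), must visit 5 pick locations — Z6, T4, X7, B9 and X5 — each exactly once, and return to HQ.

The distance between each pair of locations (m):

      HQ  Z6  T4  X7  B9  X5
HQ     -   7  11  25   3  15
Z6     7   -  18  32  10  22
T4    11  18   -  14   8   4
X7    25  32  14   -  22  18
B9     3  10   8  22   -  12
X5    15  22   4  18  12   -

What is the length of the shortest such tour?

HQ - Z6 - T4 - X7 - B9 - X5 - HQ: 7+18+14+22+12+15 = 88
HQ - Z6 - T4 - X7 - X5 - B9 - HQ: 7+18+14+18+12+3 = 72
HQ - Z6 - T4 - B9 - X7 - X5 - HQ: 7+18+8+22+18+15 = 88
HQ - Z6 - T4 - B9 - X5 - X7 - HQ: 7+18+8+12+18+25 = 88
HQ - Z6 - T4 - X5 - X7 - B9 - HQ: 7+18+4+18+22+3 = 72
HQ - Z6 - T4 - X5 - B9 - X7 - HQ: 7+18+4+12+22+25 = 88
HQ - Z6 - X7 - T4 - B9 - X5 - HQ: 7+32+14+8+12+15 = 88
HQ - Z6 - X7 - T4 - X5 - B9 - HQ: 7+32+14+4+12+3 = 72
HQ - Z6 - X7 - B9 - T4 - X5 - HQ: 7+32+22+8+4+15 = 88
HQ - Z6 - X7 - B9 - X5 - T4 - HQ: 7+32+22+12+4+11 = 88
HQ - Z6 - X7 - X5 - T4 - B9 - HQ: 7+32+18+4+8+3 = 72
HQ - Z6 - X7 - X5 - B9 - T4 - HQ: 7+32+18+12+8+11 = 88
HQ - Z6 - B9 - T4 - X7 - X5 - HQ: 7+10+8+14+18+15 = 72
HQ - Z6 - B9 - T4 - X5 - X7 - HQ: 7+10+8+4+18+25 = 72
… (46 more)
The minimum is 72.
One optimal route: HQ → Z6 → T4 → X7 → X5 → B9 → HQ (or its reverse).

Minimum total distance: 72 m.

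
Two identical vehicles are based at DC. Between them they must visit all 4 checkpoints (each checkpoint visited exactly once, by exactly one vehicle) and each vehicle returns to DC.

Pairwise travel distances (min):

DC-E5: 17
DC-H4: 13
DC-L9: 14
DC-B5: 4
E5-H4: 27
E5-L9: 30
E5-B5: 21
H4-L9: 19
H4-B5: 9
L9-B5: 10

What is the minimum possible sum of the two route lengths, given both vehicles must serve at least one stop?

80 min — the smallest possible combined total.

Try each way of splitting the stops between the two vehicles (each non-empty) and, for each split, find the best tour for each vehicle:
  {E5} + {H4, L9, B5}: 34 + 46 = 80
  {H4} + {E5, L9, B5}: 26 + 61 = 87
  {E5, H4} + {L9, B5}: 57 + 28 = 85
  {L9} + {E5, H4, B5}: 28 + 57 = 85
  {E5, L9} + {H4, B5}: 61 + 26 = 87
  {H4, L9} + {E5, B5}: 46 + 42 = 88
  … (7 splits in total)
Best: vehicle 1 DC → E5 → DC = 34; vehicle 2 DC → H4 → L9 → B5 → DC = 46; combined 80.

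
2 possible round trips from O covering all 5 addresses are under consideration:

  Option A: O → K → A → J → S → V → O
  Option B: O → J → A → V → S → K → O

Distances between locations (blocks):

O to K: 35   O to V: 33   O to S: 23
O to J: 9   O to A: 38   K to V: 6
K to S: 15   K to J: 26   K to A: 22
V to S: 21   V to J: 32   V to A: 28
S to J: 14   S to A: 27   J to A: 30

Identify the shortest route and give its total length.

138 blocks — Option B is the shortest.

Option A: 35 + 22 + 30 + 14 + 21 + 33 = 155
Option B: 9 + 30 + 28 + 21 + 15 + 35 = 138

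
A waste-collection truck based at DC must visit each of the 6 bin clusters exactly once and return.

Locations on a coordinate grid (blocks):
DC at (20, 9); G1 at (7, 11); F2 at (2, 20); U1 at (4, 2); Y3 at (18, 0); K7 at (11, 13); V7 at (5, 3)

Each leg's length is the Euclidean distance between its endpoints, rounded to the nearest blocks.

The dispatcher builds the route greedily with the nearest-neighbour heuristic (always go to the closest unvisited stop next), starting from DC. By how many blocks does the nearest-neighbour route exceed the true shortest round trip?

5 blocks longer than the optimal tour.

DC: Y3=9, K7=10, G1=13, V7=16, U1=17, F2=21 ⇒ Y3
Y3: V7=13, U1=14, K7=15, G1=16, F2=26 ⇒ V7
V7: U1=1, G1=8, K7=12, F2=17 ⇒ U1
U1: G1=9, K7=13, F2=18 ⇒ G1
G1: K7=4, F2=10 ⇒ K7
K7: F2=11 ⇒ F2
NN route DC → Y3 → V7 → U1 → G1 → K7 → F2 → DC costs 68.
Optimal: DC → Y3 → U1 → V7 → G1 → F2 → K7 → DC costs 63 (by enumerating all 360 distinct tours).
Excess = 68 − 63 = 5.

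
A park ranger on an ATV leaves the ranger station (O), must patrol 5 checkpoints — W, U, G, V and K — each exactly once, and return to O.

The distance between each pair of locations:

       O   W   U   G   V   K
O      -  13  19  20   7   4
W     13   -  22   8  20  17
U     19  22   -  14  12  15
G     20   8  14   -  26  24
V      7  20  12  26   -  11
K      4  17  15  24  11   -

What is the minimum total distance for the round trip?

With 5 stops there are 5!/2 = 60 distinct round trips (a route and its reverse cost the same).
O-W-U-G-V-K-O: 13+22+14+26+11+4 = 90
O-W-U-G-K-V-O: 13+22+14+24+11+7 = 91
O-W-U-V-G-K-O: 13+22+12+26+24+4 = 101
O-W-U-V-K-G-O: 13+22+12+11+24+20 = 102
O-W-U-K-G-V-O: 13+22+15+24+26+7 = 107
O-W-U-K-V-G-O: 13+22+15+11+26+20 = 107
O-W-G-U-V-K-O: 13+8+14+12+11+4 = 62
O-W-G-U-K-V-O: 13+8+14+15+11+7 = 68
O-W-G-V-U-K-O: 13+8+26+12+15+4 = 78
O-W-G-V-K-U-O: 13+8+26+11+15+19 = 92
O-W-G-K-U-V-O: 13+8+24+15+12+7 = 79
O-W-G-K-V-U-O: 13+8+24+11+12+19 = 87
O-W-V-U-G-K-O: 13+20+12+14+24+4 = 87
O-W-V-U-K-G-O: 13+20+12+15+24+20 = 104
… (46 more)
The minimum is 62.
One optimal route: O → W → G → U → V → K → O (or its reverse).

Minimum total distance: 62.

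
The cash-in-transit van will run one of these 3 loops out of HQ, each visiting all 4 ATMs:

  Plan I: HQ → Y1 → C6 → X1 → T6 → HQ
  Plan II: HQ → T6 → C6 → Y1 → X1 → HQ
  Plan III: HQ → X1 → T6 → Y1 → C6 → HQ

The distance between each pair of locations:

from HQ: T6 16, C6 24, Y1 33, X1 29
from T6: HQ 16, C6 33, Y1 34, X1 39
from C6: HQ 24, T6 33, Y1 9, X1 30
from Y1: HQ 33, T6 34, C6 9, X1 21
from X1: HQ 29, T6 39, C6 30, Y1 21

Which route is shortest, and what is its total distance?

108 — Plan II is the shortest.

Plan I: 33 + 9 + 30 + 39 + 16 = 127
Plan II: 16 + 33 + 9 + 21 + 29 = 108
Plan III: 29 + 39 + 34 + 9 + 24 = 135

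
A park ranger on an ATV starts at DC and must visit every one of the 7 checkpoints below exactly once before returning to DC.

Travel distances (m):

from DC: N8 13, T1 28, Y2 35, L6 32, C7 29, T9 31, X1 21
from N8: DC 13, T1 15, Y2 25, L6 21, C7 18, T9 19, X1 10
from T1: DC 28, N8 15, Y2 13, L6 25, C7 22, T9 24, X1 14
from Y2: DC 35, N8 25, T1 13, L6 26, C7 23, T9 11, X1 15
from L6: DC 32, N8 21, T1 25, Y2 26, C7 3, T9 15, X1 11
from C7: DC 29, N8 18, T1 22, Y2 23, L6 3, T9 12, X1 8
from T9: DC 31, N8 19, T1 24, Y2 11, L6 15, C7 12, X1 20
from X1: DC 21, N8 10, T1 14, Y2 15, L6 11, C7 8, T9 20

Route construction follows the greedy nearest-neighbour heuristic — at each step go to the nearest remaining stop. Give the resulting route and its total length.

DC → [N8:13 / X1:21 / T1:28 / C7:29 / T9:31 / L6:32 / Y2:35] → N8 (13)
N8 → [X1:10 / T1:15 / C7:18 / T9:19 / L6:21 / Y2:25] → X1 (10)
X1 → [C7:8 / L6:11 / T1:14 / Y2:15 / T9:20] → C7 (8)
C7 → [L6:3 / T9:12 / T1:22 / Y2:23] → L6 (3)
L6 → [T9:15 / T1:25 / Y2:26] → T9 (15)
T9 → [Y2:11 / T1:24] → Y2 (11)
Y2 → [T1:13] → T1 (13)
Return T1→DC: 28.
Total = 13 + 10 + 8 + 3 + 15 + 11 + 13 + 28 = 101.

101 m along DC → N8 → X1 → C7 → L6 → T9 → Y2 → T1 → DC.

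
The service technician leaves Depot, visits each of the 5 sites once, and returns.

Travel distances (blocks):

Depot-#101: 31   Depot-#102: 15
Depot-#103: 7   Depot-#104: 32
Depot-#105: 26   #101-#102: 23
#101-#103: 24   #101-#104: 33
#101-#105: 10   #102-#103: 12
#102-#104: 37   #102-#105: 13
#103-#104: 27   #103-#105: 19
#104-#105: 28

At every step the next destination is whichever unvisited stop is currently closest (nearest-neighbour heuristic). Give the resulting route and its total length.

Depot → [#103:7 / #102:15 / #105:26 / #101:31 / #104:32] → #103 (7)
#103 → [#102:12 / #105:19 / #101:24 / #104:27] → #102 (12)
#102 → [#105:13 / #101:23 / #104:37] → #105 (13)
#105 → [#101:10 / #104:28] → #101 (10)
#101 → [#104:33] → #104 (33)
Return #104→Depot: 32.
Total = 7 + 12 + 13 + 10 + 33 + 32 = 107.

107 blocks along Depot → #103 → #102 → #105 → #101 → #104 → Depot.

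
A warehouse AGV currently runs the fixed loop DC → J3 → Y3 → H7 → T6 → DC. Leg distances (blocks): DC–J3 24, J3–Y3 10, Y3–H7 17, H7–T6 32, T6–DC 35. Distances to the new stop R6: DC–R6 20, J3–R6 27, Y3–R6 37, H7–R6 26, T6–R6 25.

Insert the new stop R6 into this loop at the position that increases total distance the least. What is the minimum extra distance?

Minimum extra distance: 10 blocks, inserting R6 between T6 and DC.

Insertion cost between consecutive stops i–j is d(i,R6) + d(R6,j) − d(i,j):
  between DC and J3: 20 + 27 − 24 = 23
  between J3 and Y3: 27 + 37 − 10 = 54
  between Y3 and H7: 37 + 26 − 17 = 46
  between H7 and T6: 26 + 25 − 32 = 19
  between T6 and DC: 25 + 20 − 35 = 10
Cheapest insertion is between T6 and DC, adding 10.
New total = 118 + 10 = 128.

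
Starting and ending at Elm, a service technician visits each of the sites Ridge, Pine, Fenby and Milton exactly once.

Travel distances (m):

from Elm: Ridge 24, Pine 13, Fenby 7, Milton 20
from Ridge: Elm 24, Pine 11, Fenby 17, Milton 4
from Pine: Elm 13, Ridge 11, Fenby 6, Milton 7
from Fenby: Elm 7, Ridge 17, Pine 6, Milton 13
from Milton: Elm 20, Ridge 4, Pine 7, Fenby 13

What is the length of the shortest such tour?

Shortest round trip = 48 m.

With 4 stops there are 4!/2 = 12 distinct round trips (a route and its reverse cost the same).
Elm→Ridge→Pine→Fenby→Milton→Elm: 24+11+6+13+20 = 74
Elm→Ridge→Pine→Milton→Fenby→Elm: 24+11+7+13+7 = 62
Elm→Ridge→Fenby→Pine→Milton→Elm: 24+17+6+7+20 = 74
Elm→Ridge→Fenby→Milton→Pine→Elm: 24+17+13+7+13 = 74
Elm→Ridge→Milton→Pine→Fenby→Elm: 24+4+7+6+7 = 48
Elm→Ridge→Milton→Fenby→Pine→Elm: 24+4+13+6+13 = 60
Elm→Pine→Ridge→Fenby→Milton→Elm: 13+11+17+13+20 = 74
Elm→Pine→Ridge→Milton→Fenby→Elm: 13+11+4+13+7 = 48
Elm→Pine→Fenby→Ridge→Milton→Elm: 13+6+17+4+20 = 60
Elm→Pine→Milton→Ridge→Fenby→Elm: 13+7+4+17+7 = 48
Elm→Fenby→Ridge→Pine→Milton→Elm: 7+17+11+7+20 = 62
Elm→Fenby→Pine→Ridge→Milton→Elm: 7+6+11+4+20 = 48
The minimum is 48.
One optimal route: Elm → Ridge → Milton → Pine → Fenby → Elm (or its reverse).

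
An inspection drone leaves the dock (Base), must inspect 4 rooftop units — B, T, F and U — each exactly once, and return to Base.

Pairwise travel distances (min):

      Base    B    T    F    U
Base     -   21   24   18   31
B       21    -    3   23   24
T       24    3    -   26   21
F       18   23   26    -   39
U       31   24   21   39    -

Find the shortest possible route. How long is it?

Shortest round trip = 96 min.

With 4 stops there are 4!/2 = 12 distinct round trips (a route and its reverse cost the same).
Base → B → T → F → U → Base: 21+3+26+39+31 = 120
Base → B → T → U → F → Base: 21+3+21+39+18 = 102
Base → B → F → T → U → Base: 21+23+26+21+31 = 122
Base → B → F → U → T → Base: 21+23+39+21+24 = 128
Base → B → U → T → F → Base: 21+24+21+26+18 = 110
Base → B → U → F → T → Base: 21+24+39+26+24 = 134
Base → T → B → F → U → Base: 24+3+23+39+31 = 120
Base → T → B → U → F → Base: 24+3+24+39+18 = 108
Base → T → F → B → U → Base: 24+26+23+24+31 = 128
Base → T → U → B → F → Base: 24+21+24+23+18 = 110
Base → F → B → T → U → Base: 18+23+3+21+31 = 96
Base → F → T → B → U → Base: 18+26+3+24+31 = 102
The minimum is 96.
One optimal route: Base → F → B → T → U → Base (or its reverse).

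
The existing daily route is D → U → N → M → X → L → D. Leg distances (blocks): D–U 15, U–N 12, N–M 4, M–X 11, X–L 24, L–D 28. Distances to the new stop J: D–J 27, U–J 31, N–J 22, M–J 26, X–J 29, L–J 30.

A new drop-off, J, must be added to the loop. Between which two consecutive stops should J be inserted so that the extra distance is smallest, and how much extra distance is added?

Adding 29 blocks by placing J on the L–D leg.

Insertion cost between consecutive stops i–j is d(i,J) + d(J,j) − d(i,j):
  between D and U: 27 + 31 − 15 = 43
  between U and N: 31 + 22 − 12 = 41
  between N and M: 22 + 26 − 4 = 44
  between M and X: 26 + 29 − 11 = 44
  between X and L: 29 + 30 − 24 = 35
  between L and D: 30 + 27 − 28 = 29
Cheapest insertion is between L and D, adding 29.
New total = 94 + 29 = 123.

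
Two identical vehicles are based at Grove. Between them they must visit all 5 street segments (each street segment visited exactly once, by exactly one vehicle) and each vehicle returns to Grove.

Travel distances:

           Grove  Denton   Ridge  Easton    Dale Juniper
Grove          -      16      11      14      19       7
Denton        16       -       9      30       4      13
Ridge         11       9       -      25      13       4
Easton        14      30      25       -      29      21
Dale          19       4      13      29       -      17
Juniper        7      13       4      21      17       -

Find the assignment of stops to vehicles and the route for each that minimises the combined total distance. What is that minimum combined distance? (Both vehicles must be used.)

There are 2^4 − 1 = 15 ways to divide the 5 stops into two non-empty groups. For each, the best each vehicle can do is its own shortest tour through its group:
  {Denton} + {Ridge, Easton, Dale, Juniper}: 32 + 67 = 99
  {Ridge} + {Denton, Easton, Dale, Juniper}: 22 + 67 = 89
  {Denton, Ridge} + {Easton, Dale, Juniper}: 36 + 67 = 103
  {Easton} + {Denton, Ridge, Dale, Juniper}: 28 + 43 = 71
  {Denton, Easton} + {Ridge, Dale, Juniper}: 60 + 43 = 103
  {Ridge, Easton} + {Denton, Dale, Juniper}: 50 + 43 = 93
  … (15 splits in total)
Best: vehicle 1 Grove → Easton → Grove = 28; vehicle 2 Grove → Dale → Denton → Ridge → Juniper → Grove = 43; combined 71.

Minimum combined distance: 71.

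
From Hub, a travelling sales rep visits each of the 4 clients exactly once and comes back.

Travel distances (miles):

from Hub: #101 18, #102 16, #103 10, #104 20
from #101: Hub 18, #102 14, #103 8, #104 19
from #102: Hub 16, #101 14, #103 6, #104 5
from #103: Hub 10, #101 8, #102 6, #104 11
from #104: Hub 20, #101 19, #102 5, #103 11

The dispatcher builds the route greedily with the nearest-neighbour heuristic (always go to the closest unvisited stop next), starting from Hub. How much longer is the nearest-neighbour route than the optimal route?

Hub: #103=10, #102=16, #101=18, #104=20 ⇒ #103
#103: #102=6, #101=8, #104=11 ⇒ #102
#102: #104=5, #101=14 ⇒ #104
#104: #101=19 ⇒ #101
NN route Hub → #103 → #102 → #104 → #101 → Hub costs 58.
Optimal: Hub → #101 → #103 → #102 → #104 → Hub costs 57 (by enumerating all 12 distinct tours).
Excess = 58 − 57 = 1.

1 miles longer than the optimal tour.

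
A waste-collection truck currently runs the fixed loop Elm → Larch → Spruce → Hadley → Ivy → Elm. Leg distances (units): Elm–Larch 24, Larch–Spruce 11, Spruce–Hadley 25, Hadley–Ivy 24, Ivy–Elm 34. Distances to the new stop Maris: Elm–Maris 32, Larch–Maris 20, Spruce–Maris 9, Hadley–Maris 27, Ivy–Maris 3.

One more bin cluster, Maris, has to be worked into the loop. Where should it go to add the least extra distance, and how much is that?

Minimum extra distance: 1, inserting Maris between Ivy and Elm.

Insertion cost between consecutive stops i–j is d(i,Maris) + d(Maris,j) − d(i,j):
  between Elm and Larch: 32 + 20 − 24 = 28
  between Larch and Spruce: 20 + 9 − 11 = 18
  between Spruce and Hadley: 9 + 27 − 25 = 11
  between Hadley and Ivy: 27 + 3 − 24 = 6
  between Ivy and Elm: 3 + 32 − 34 = 1
Cheapest insertion is between Ivy and Elm, adding 1.
New total = 118 + 1 = 119.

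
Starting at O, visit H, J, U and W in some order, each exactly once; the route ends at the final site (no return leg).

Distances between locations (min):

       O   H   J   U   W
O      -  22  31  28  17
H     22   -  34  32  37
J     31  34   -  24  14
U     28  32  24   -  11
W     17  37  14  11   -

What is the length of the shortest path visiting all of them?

There are 4! = 24 possible orderings.
O → H → J → U → W: 22+34+24+11 = 91
O → H → J → W → U: 22+34+14+11 = 81
O → H → U → J → W: 22+32+24+14 = 92
O → H → U → W → J: 22+32+11+14 = 79
O → H → W → J → U: 22+37+14+24 = 97
O → H → W → U → J: 22+37+11+24 = 94
O → J → H → U → W: 31+34+32+11 = 108
O → J → H → W → U: 31+34+37+11 = 113
O → J → U → H → W: 31+24+32+37 = 124
O → J → U → W → H: 31+24+11+37 = 103
O → J → W → H → U: 31+14+37+32 = 114
O → J → W → U → H: 31+14+11+32 = 88
O → U → H → J → W: 28+32+34+14 = 108
O → U → H → W → J: 28+32+37+14 = 111
… (10 more)
The minimum is 79.
One shortest path: O → H → U → W → J.

Minimum one-way distance = 79 min.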